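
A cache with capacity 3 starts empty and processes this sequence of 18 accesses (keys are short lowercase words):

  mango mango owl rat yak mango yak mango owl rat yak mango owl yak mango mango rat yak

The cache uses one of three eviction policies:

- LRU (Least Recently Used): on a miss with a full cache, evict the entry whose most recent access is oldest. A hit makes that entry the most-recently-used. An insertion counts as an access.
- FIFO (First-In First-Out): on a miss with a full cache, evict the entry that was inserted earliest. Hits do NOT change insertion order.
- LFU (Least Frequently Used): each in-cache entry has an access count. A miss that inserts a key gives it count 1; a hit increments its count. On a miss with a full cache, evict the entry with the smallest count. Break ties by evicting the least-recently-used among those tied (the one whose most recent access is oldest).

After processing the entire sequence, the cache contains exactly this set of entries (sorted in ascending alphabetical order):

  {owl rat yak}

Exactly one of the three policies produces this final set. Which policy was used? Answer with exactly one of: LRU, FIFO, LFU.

Simulating under each policy and comparing final sets:
  LRU: final set = {mango rat yak} -> differs
  FIFO: final set = {owl rat yak} -> MATCHES target
  LFU: final set = {mango rat yak} -> differs
Only FIFO produces the target set.

Answer: FIFO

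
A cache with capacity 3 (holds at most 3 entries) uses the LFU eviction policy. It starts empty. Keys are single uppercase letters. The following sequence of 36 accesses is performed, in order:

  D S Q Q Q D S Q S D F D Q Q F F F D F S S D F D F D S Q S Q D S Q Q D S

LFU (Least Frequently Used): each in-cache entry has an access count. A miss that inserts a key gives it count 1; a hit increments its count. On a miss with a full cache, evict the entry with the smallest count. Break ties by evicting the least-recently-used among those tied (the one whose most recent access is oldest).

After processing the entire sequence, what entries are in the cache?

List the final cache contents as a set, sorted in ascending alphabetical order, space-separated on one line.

Answer: F Q S

Derivation:
LFU simulation (capacity=3):
  1. access D: MISS. Cache: [D(c=1)]
  2. access S: MISS. Cache: [D(c=1) S(c=1)]
  3. access Q: MISS. Cache: [D(c=1) S(c=1) Q(c=1)]
  4. access Q: HIT, count now 2. Cache: [D(c=1) S(c=1) Q(c=2)]
  5. access Q: HIT, count now 3. Cache: [D(c=1) S(c=1) Q(c=3)]
  6. access D: HIT, count now 2. Cache: [S(c=1) D(c=2) Q(c=3)]
  7. access S: HIT, count now 2. Cache: [D(c=2) S(c=2) Q(c=3)]
  8. access Q: HIT, count now 4. Cache: [D(c=2) S(c=2) Q(c=4)]
  9. access S: HIT, count now 3. Cache: [D(c=2) S(c=3) Q(c=4)]
  10. access D: HIT, count now 3. Cache: [S(c=3) D(c=3) Q(c=4)]
  11. access F: MISS, evict S(c=3). Cache: [F(c=1) D(c=3) Q(c=4)]
  12. access D: HIT, count now 4. Cache: [F(c=1) Q(c=4) D(c=4)]
  13. access Q: HIT, count now 5. Cache: [F(c=1) D(c=4) Q(c=5)]
  14. access Q: HIT, count now 6. Cache: [F(c=1) D(c=4) Q(c=6)]
  15. access F: HIT, count now 2. Cache: [F(c=2) D(c=4) Q(c=6)]
  16. access F: HIT, count now 3. Cache: [F(c=3) D(c=4) Q(c=6)]
  17. access F: HIT, count now 4. Cache: [D(c=4) F(c=4) Q(c=6)]
  18. access D: HIT, count now 5. Cache: [F(c=4) D(c=5) Q(c=6)]
  19. access F: HIT, count now 5. Cache: [D(c=5) F(c=5) Q(c=6)]
  20. access S: MISS, evict D(c=5). Cache: [S(c=1) F(c=5) Q(c=6)]
  21. access S: HIT, count now 2. Cache: [S(c=2) F(c=5) Q(c=6)]
  22. access D: MISS, evict S(c=2). Cache: [D(c=1) F(c=5) Q(c=6)]
  23. access F: HIT, count now 6. Cache: [D(c=1) Q(c=6) F(c=6)]
  24. access D: HIT, count now 2. Cache: [D(c=2) Q(c=6) F(c=6)]
  25. access F: HIT, count now 7. Cache: [D(c=2) Q(c=6) F(c=7)]
  26. access D: HIT, count now 3. Cache: [D(c=3) Q(c=6) F(c=7)]
  27. access S: MISS, evict D(c=3). Cache: [S(c=1) Q(c=6) F(c=7)]
  28. access Q: HIT, count now 7. Cache: [S(c=1) F(c=7) Q(c=7)]
  29. access S: HIT, count now 2. Cache: [S(c=2) F(c=7) Q(c=7)]
  30. access Q: HIT, count now 8. Cache: [S(c=2) F(c=7) Q(c=8)]
  31. access D: MISS, evict S(c=2). Cache: [D(c=1) F(c=7) Q(c=8)]
  32. access S: MISS, evict D(c=1). Cache: [S(c=1) F(c=7) Q(c=8)]
  33. access Q: HIT, count now 9. Cache: [S(c=1) F(c=7) Q(c=9)]
  34. access Q: HIT, count now 10. Cache: [S(c=1) F(c=7) Q(c=10)]
  35. access D: MISS, evict S(c=1). Cache: [D(c=1) F(c=7) Q(c=10)]
  36. access S: MISS, evict D(c=1). Cache: [S(c=1) F(c=7) Q(c=10)]
Total: 25 hits, 11 misses, 8 evictions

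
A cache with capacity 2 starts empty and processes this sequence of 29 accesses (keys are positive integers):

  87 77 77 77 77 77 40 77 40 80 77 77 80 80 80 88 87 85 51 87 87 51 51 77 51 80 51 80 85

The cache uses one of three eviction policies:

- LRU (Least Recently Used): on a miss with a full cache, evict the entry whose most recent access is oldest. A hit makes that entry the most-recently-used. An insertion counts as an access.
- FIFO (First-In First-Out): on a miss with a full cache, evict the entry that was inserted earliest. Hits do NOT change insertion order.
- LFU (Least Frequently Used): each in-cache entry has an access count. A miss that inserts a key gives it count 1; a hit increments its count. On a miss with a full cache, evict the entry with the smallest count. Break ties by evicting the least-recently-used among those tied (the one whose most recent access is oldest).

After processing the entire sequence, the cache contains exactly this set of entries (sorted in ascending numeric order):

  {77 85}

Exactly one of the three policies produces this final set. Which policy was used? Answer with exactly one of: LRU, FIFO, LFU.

Simulating under each policy and comparing final sets:
  LRU: final set = {80 85} -> differs
  FIFO: final set = {80 85} -> differs
  LFU: final set = {77 85} -> MATCHES target
Only LFU produces the target set.

Answer: LFU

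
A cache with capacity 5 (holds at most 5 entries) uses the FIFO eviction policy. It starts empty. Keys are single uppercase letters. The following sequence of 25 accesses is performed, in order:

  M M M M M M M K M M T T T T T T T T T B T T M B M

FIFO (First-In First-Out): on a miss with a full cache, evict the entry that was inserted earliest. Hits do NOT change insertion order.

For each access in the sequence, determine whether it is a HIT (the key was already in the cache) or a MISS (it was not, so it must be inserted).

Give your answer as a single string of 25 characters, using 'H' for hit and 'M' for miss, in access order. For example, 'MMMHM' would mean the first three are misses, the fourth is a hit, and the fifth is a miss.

FIFO simulation (capacity=5):
  1. access M: MISS. Cache (old->new): [M]
  2. access M: HIT. Cache (old->new): [M]
  3. access M: HIT. Cache (old->new): [M]
  4. access M: HIT. Cache (old->new): [M]
  5. access M: HIT. Cache (old->new): [M]
  6. access M: HIT. Cache (old->new): [M]
  7. access M: HIT. Cache (old->new): [M]
  8. access K: MISS. Cache (old->new): [M K]
  9. access M: HIT. Cache (old->new): [M K]
  10. access M: HIT. Cache (old->new): [M K]
  11. access T: MISS. Cache (old->new): [M K T]
  12. access T: HIT. Cache (old->new): [M K T]
  13. access T: HIT. Cache (old->new): [M K T]
  14. access T: HIT. Cache (old->new): [M K T]
  15. access T: HIT. Cache (old->new): [M K T]
  16. access T: HIT. Cache (old->new): [M K T]
  17. access T: HIT. Cache (old->new): [M K T]
  18. access T: HIT. Cache (old->new): [M K T]
  19. access T: HIT. Cache (old->new): [M K T]
  20. access B: MISS. Cache (old->new): [M K T B]
  21. access T: HIT. Cache (old->new): [M K T B]
  22. access T: HIT. Cache (old->new): [M K T B]
  23. access M: HIT. Cache (old->new): [M K T B]
  24. access B: HIT. Cache (old->new): [M K T B]
  25. access M: HIT. Cache (old->new): [M K T B]
Total: 21 hits, 4 misses, 0 evictions

Answer: MHHHHHHMHHMHHHHHHHHMHHHHH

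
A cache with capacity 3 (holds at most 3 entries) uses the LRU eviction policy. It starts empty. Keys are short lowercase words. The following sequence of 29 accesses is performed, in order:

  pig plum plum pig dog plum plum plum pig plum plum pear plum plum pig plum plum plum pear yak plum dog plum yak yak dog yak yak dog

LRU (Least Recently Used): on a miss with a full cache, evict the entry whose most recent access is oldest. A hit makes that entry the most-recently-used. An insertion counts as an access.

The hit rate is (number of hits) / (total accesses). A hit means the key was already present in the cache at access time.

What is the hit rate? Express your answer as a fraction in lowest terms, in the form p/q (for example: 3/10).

Answer: 23/29

Derivation:
LRU simulation (capacity=3):
  1. access pig: MISS. Cache (LRU->MRU): [pig]
  2. access plum: MISS. Cache (LRU->MRU): [pig plum]
  3. access plum: HIT. Cache (LRU->MRU): [pig plum]
  4. access pig: HIT. Cache (LRU->MRU): [plum pig]
  5. access dog: MISS. Cache (LRU->MRU): [plum pig dog]
  6. access plum: HIT. Cache (LRU->MRU): [pig dog plum]
  7. access plum: HIT. Cache (LRU->MRU): [pig dog plum]
  8. access plum: HIT. Cache (LRU->MRU): [pig dog plum]
  9. access pig: HIT. Cache (LRU->MRU): [dog plum pig]
  10. access plum: HIT. Cache (LRU->MRU): [dog pig plum]
  11. access plum: HIT. Cache (LRU->MRU): [dog pig plum]
  12. access pear: MISS, evict dog. Cache (LRU->MRU): [pig plum pear]
  13. access plum: HIT. Cache (LRU->MRU): [pig pear plum]
  14. access plum: HIT. Cache (LRU->MRU): [pig pear plum]
  15. access pig: HIT. Cache (LRU->MRU): [pear plum pig]
  16. access plum: HIT. Cache (LRU->MRU): [pear pig plum]
  17. access plum: HIT. Cache (LRU->MRU): [pear pig plum]
  18. access plum: HIT. Cache (LRU->MRU): [pear pig plum]
  19. access pear: HIT. Cache (LRU->MRU): [pig plum pear]
  20. access yak: MISS, evict pig. Cache (LRU->MRU): [plum pear yak]
  21. access plum: HIT. Cache (LRU->MRU): [pear yak plum]
  22. access dog: MISS, evict pear. Cache (LRU->MRU): [yak plum dog]
  23. access plum: HIT. Cache (LRU->MRU): [yak dog plum]
  24. access yak: HIT. Cache (LRU->MRU): [dog plum yak]
  25. access yak: HIT. Cache (LRU->MRU): [dog plum yak]
  26. access dog: HIT. Cache (LRU->MRU): [plum yak dog]
  27. access yak: HIT. Cache (LRU->MRU): [plum dog yak]
  28. access yak: HIT. Cache (LRU->MRU): [plum dog yak]
  29. access dog: HIT. Cache (LRU->MRU): [plum yak dog]
Total: 23 hits, 6 misses, 3 evictions

Hit rate = 23/29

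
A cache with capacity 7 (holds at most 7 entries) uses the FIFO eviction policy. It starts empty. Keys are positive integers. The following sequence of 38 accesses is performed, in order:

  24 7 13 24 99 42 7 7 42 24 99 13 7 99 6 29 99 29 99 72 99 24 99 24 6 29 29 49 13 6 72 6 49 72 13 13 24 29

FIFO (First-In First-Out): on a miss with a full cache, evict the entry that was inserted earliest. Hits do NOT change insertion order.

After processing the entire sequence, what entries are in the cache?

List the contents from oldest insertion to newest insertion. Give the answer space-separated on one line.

FIFO simulation (capacity=7):
  1. access 24: MISS. Cache (old->new): [24]
  2. access 7: MISS. Cache (old->new): [24 7]
  3. access 13: MISS. Cache (old->new): [24 7 13]
  4. access 24: HIT. Cache (old->new): [24 7 13]
  5. access 99: MISS. Cache (old->new): [24 7 13 99]
  6. access 42: MISS. Cache (old->new): [24 7 13 99 42]
  7. access 7: HIT. Cache (old->new): [24 7 13 99 42]
  8. access 7: HIT. Cache (old->new): [24 7 13 99 42]
  9. access 42: HIT. Cache (old->new): [24 7 13 99 42]
  10. access 24: HIT. Cache (old->new): [24 7 13 99 42]
  11. access 99: HIT. Cache (old->new): [24 7 13 99 42]
  12. access 13: HIT. Cache (old->new): [24 7 13 99 42]
  13. access 7: HIT. Cache (old->new): [24 7 13 99 42]
  14. access 99: HIT. Cache (old->new): [24 7 13 99 42]
  15. access 6: MISS. Cache (old->new): [24 7 13 99 42 6]
  16. access 29: MISS. Cache (old->new): [24 7 13 99 42 6 29]
  17. access 99: HIT. Cache (old->new): [24 7 13 99 42 6 29]
  18. access 29: HIT. Cache (old->new): [24 7 13 99 42 6 29]
  19. access 99: HIT. Cache (old->new): [24 7 13 99 42 6 29]
  20. access 72: MISS, evict 24. Cache (old->new): [7 13 99 42 6 29 72]
  21. access 99: HIT. Cache (old->new): [7 13 99 42 6 29 72]
  22. access 24: MISS, evict 7. Cache (old->new): [13 99 42 6 29 72 24]
  23. access 99: HIT. Cache (old->new): [13 99 42 6 29 72 24]
  24. access 24: HIT. Cache (old->new): [13 99 42 6 29 72 24]
  25. access 6: HIT. Cache (old->new): [13 99 42 6 29 72 24]
  26. access 29: HIT. Cache (old->new): [13 99 42 6 29 72 24]
  27. access 29: HIT. Cache (old->new): [13 99 42 6 29 72 24]
  28. access 49: MISS, evict 13. Cache (old->new): [99 42 6 29 72 24 49]
  29. access 13: MISS, evict 99. Cache (old->new): [42 6 29 72 24 49 13]
  30. access 6: HIT. Cache (old->new): [42 6 29 72 24 49 13]
  31. access 72: HIT. Cache (old->new): [42 6 29 72 24 49 13]
  32. access 6: HIT. Cache (old->new): [42 6 29 72 24 49 13]
  33. access 49: HIT. Cache (old->new): [42 6 29 72 24 49 13]
  34. access 72: HIT. Cache (old->new): [42 6 29 72 24 49 13]
  35. access 13: HIT. Cache (old->new): [42 6 29 72 24 49 13]
  36. access 13: HIT. Cache (old->new): [42 6 29 72 24 49 13]
  37. access 24: HIT. Cache (old->new): [42 6 29 72 24 49 13]
  38. access 29: HIT. Cache (old->new): [42 6 29 72 24 49 13]
Total: 27 hits, 11 misses, 4 evictions

Answer: 42 6 29 72 24 49 13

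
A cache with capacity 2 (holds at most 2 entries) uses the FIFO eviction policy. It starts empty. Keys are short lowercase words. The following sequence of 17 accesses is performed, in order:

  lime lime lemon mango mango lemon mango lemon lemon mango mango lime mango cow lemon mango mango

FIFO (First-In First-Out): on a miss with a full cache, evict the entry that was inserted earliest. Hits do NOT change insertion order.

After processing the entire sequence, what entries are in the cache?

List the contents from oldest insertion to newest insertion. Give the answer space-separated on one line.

Answer: lemon mango

Derivation:
FIFO simulation (capacity=2):
  1. access lime: MISS. Cache (old->new): [lime]
  2. access lime: HIT. Cache (old->new): [lime]
  3. access lemon: MISS. Cache (old->new): [lime lemon]
  4. access mango: MISS, evict lime. Cache (old->new): [lemon mango]
  5. access mango: HIT. Cache (old->new): [lemon mango]
  6. access lemon: HIT. Cache (old->new): [lemon mango]
  7. access mango: HIT. Cache (old->new): [lemon mango]
  8. access lemon: HIT. Cache (old->new): [lemon mango]
  9. access lemon: HIT. Cache (old->new): [lemon mango]
  10. access mango: HIT. Cache (old->new): [lemon mango]
  11. access mango: HIT. Cache (old->new): [lemon mango]
  12. access lime: MISS, evict lemon. Cache (old->new): [mango lime]
  13. access mango: HIT. Cache (old->new): [mango lime]
  14. access cow: MISS, evict mango. Cache (old->new): [lime cow]
  15. access lemon: MISS, evict lime. Cache (old->new): [cow lemon]
  16. access mango: MISS, evict cow. Cache (old->new): [lemon mango]
  17. access mango: HIT. Cache (old->new): [lemon mango]
Total: 10 hits, 7 misses, 5 evictions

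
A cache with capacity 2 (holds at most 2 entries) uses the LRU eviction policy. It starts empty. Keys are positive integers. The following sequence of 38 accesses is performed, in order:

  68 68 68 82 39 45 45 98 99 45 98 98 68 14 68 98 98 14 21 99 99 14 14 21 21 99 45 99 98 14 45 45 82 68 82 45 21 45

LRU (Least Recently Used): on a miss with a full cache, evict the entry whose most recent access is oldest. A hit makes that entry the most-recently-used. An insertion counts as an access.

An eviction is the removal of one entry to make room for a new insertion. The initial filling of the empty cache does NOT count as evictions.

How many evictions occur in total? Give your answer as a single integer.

LRU simulation (capacity=2):
  1. access 68: MISS. Cache (LRU->MRU): [68]
  2. access 68: HIT. Cache (LRU->MRU): [68]
  3. access 68: HIT. Cache (LRU->MRU): [68]
  4. access 82: MISS. Cache (LRU->MRU): [68 82]
  5. access 39: MISS, evict 68. Cache (LRU->MRU): [82 39]
  6. access 45: MISS, evict 82. Cache (LRU->MRU): [39 45]
  7. access 45: HIT. Cache (LRU->MRU): [39 45]
  8. access 98: MISS, evict 39. Cache (LRU->MRU): [45 98]
  9. access 99: MISS, evict 45. Cache (LRU->MRU): [98 99]
  10. access 45: MISS, evict 98. Cache (LRU->MRU): [99 45]
  11. access 98: MISS, evict 99. Cache (LRU->MRU): [45 98]
  12. access 98: HIT. Cache (LRU->MRU): [45 98]
  13. access 68: MISS, evict 45. Cache (LRU->MRU): [98 68]
  14. access 14: MISS, evict 98. Cache (LRU->MRU): [68 14]
  15. access 68: HIT. Cache (LRU->MRU): [14 68]
  16. access 98: MISS, evict 14. Cache (LRU->MRU): [68 98]
  17. access 98: HIT. Cache (LRU->MRU): [68 98]
  18. access 14: MISS, evict 68. Cache (LRU->MRU): [98 14]
  19. access 21: MISS, evict 98. Cache (LRU->MRU): [14 21]
  20. access 99: MISS, evict 14. Cache (LRU->MRU): [21 99]
  21. access 99: HIT. Cache (LRU->MRU): [21 99]
  22. access 14: MISS, evict 21. Cache (LRU->MRU): [99 14]
  23. access 14: HIT. Cache (LRU->MRU): [99 14]
  24. access 21: MISS, evict 99. Cache (LRU->MRU): [14 21]
  25. access 21: HIT. Cache (LRU->MRU): [14 21]
  26. access 99: MISS, evict 14. Cache (LRU->MRU): [21 99]
  27. access 45: MISS, evict 21. Cache (LRU->MRU): [99 45]
  28. access 99: HIT. Cache (LRU->MRU): [45 99]
  29. access 98: MISS, evict 45. Cache (LRU->MRU): [99 98]
  30. access 14: MISS, evict 99. Cache (LRU->MRU): [98 14]
  31. access 45: MISS, evict 98. Cache (LRU->MRU): [14 45]
  32. access 45: HIT. Cache (LRU->MRU): [14 45]
  33. access 82: MISS, evict 14. Cache (LRU->MRU): [45 82]
  34. access 68: MISS, evict 45. Cache (LRU->MRU): [82 68]
  35. access 82: HIT. Cache (LRU->MRU): [68 82]
  36. access 45: MISS, evict 68. Cache (LRU->MRU): [82 45]
  37. access 21: MISS, evict 82. Cache (LRU->MRU): [45 21]
  38. access 45: HIT. Cache (LRU->MRU): [21 45]
Total: 13 hits, 25 misses, 23 evictions

Answer: 23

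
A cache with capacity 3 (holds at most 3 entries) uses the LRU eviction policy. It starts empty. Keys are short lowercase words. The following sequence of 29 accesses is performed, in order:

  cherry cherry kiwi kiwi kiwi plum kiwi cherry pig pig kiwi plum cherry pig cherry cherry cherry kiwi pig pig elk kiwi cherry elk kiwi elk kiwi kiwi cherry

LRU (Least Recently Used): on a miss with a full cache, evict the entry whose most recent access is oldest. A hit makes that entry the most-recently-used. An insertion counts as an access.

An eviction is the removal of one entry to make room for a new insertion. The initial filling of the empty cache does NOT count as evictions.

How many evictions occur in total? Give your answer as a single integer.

Answer: 7

Derivation:
LRU simulation (capacity=3):
  1. access cherry: MISS. Cache (LRU->MRU): [cherry]
  2. access cherry: HIT. Cache (LRU->MRU): [cherry]
  3. access kiwi: MISS. Cache (LRU->MRU): [cherry kiwi]
  4. access kiwi: HIT. Cache (LRU->MRU): [cherry kiwi]
  5. access kiwi: HIT. Cache (LRU->MRU): [cherry kiwi]
  6. access plum: MISS. Cache (LRU->MRU): [cherry kiwi plum]
  7. access kiwi: HIT. Cache (LRU->MRU): [cherry plum kiwi]
  8. access cherry: HIT. Cache (LRU->MRU): [plum kiwi cherry]
  9. access pig: MISS, evict plum. Cache (LRU->MRU): [kiwi cherry pig]
  10. access pig: HIT. Cache (LRU->MRU): [kiwi cherry pig]
  11. access kiwi: HIT. Cache (LRU->MRU): [cherry pig kiwi]
  12. access plum: MISS, evict cherry. Cache (LRU->MRU): [pig kiwi plum]
  13. access cherry: MISS, evict pig. Cache (LRU->MRU): [kiwi plum cherry]
  14. access pig: MISS, evict kiwi. Cache (LRU->MRU): [plum cherry pig]
  15. access cherry: HIT. Cache (LRU->MRU): [plum pig cherry]
  16. access cherry: HIT. Cache (LRU->MRU): [plum pig cherry]
  17. access cherry: HIT. Cache (LRU->MRU): [plum pig cherry]
  18. access kiwi: MISS, evict plum. Cache (LRU->MRU): [pig cherry kiwi]
  19. access pig: HIT. Cache (LRU->MRU): [cherry kiwi pig]
  20. access pig: HIT. Cache (LRU->MRU): [cherry kiwi pig]
  21. access elk: MISS, evict cherry. Cache (LRU->MRU): [kiwi pig elk]
  22. access kiwi: HIT. Cache (LRU->MRU): [pig elk kiwi]
  23. access cherry: MISS, evict pig. Cache (LRU->MRU): [elk kiwi cherry]
  24. access elk: HIT. Cache (LRU->MRU): [kiwi cherry elk]
  25. access kiwi: HIT. Cache (LRU->MRU): [cherry elk kiwi]
  26. access elk: HIT. Cache (LRU->MRU): [cherry kiwi elk]
  27. access kiwi: HIT. Cache (LRU->MRU): [cherry elk kiwi]
  28. access kiwi: HIT. Cache (LRU->MRU): [cherry elk kiwi]
  29. access cherry: HIT. Cache (LRU->MRU): [elk kiwi cherry]
Total: 19 hits, 10 misses, 7 evictions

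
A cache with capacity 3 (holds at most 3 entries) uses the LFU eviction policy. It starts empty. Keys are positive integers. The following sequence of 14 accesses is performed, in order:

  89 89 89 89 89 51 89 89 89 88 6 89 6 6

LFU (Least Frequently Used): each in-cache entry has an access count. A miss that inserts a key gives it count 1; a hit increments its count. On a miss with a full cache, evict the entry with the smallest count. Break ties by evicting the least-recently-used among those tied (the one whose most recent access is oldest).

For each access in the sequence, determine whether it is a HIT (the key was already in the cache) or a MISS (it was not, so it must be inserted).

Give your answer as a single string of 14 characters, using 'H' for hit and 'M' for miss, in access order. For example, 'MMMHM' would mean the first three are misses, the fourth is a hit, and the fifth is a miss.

Answer: MHHHHMHHHMMHHH

Derivation:
LFU simulation (capacity=3):
  1. access 89: MISS. Cache: [89(c=1)]
  2. access 89: HIT, count now 2. Cache: [89(c=2)]
  3. access 89: HIT, count now 3. Cache: [89(c=3)]
  4. access 89: HIT, count now 4. Cache: [89(c=4)]
  5. access 89: HIT, count now 5. Cache: [89(c=5)]
  6. access 51: MISS. Cache: [51(c=1) 89(c=5)]
  7. access 89: HIT, count now 6. Cache: [51(c=1) 89(c=6)]
  8. access 89: HIT, count now 7. Cache: [51(c=1) 89(c=7)]
  9. access 89: HIT, count now 8. Cache: [51(c=1) 89(c=8)]
  10. access 88: MISS. Cache: [51(c=1) 88(c=1) 89(c=8)]
  11. access 6: MISS, evict 51(c=1). Cache: [88(c=1) 6(c=1) 89(c=8)]
  12. access 89: HIT, count now 9. Cache: [88(c=1) 6(c=1) 89(c=9)]
  13. access 6: HIT, count now 2. Cache: [88(c=1) 6(c=2) 89(c=9)]
  14. access 6: HIT, count now 3. Cache: [88(c=1) 6(c=3) 89(c=9)]
Total: 10 hits, 4 misses, 1 evictions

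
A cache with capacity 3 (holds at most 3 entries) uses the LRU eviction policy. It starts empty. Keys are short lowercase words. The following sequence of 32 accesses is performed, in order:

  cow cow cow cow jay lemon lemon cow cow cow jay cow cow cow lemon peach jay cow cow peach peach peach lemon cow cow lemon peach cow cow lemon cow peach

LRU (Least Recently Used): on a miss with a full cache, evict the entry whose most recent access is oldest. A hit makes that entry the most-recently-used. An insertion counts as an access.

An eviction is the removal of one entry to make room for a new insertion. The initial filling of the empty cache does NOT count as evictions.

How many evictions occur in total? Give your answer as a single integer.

Answer: 4

Derivation:
LRU simulation (capacity=3):
  1. access cow: MISS. Cache (LRU->MRU): [cow]
  2. access cow: HIT. Cache (LRU->MRU): [cow]
  3. access cow: HIT. Cache (LRU->MRU): [cow]
  4. access cow: HIT. Cache (LRU->MRU): [cow]
  5. access jay: MISS. Cache (LRU->MRU): [cow jay]
  6. access lemon: MISS. Cache (LRU->MRU): [cow jay lemon]
  7. access lemon: HIT. Cache (LRU->MRU): [cow jay lemon]
  8. access cow: HIT. Cache (LRU->MRU): [jay lemon cow]
  9. access cow: HIT. Cache (LRU->MRU): [jay lemon cow]
  10. access cow: HIT. Cache (LRU->MRU): [jay lemon cow]
  11. access jay: HIT. Cache (LRU->MRU): [lemon cow jay]
  12. access cow: HIT. Cache (LRU->MRU): [lemon jay cow]
  13. access cow: HIT. Cache (LRU->MRU): [lemon jay cow]
  14. access cow: HIT. Cache (LRU->MRU): [lemon jay cow]
  15. access lemon: HIT. Cache (LRU->MRU): [jay cow lemon]
  16. access peach: MISS, evict jay. Cache (LRU->MRU): [cow lemon peach]
  17. access jay: MISS, evict cow. Cache (LRU->MRU): [lemon peach jay]
  18. access cow: MISS, evict lemon. Cache (LRU->MRU): [peach jay cow]
  19. access cow: HIT. Cache (LRU->MRU): [peach jay cow]
  20. access peach: HIT. Cache (LRU->MRU): [jay cow peach]
  21. access peach: HIT. Cache (LRU->MRU): [jay cow peach]
  22. access peach: HIT. Cache (LRU->MRU): [jay cow peach]
  23. access lemon: MISS, evict jay. Cache (LRU->MRU): [cow peach lemon]
  24. access cow: HIT. Cache (LRU->MRU): [peach lemon cow]
  25. access cow: HIT. Cache (LRU->MRU): [peach lemon cow]
  26. access lemon: HIT. Cache (LRU->MRU): [peach cow lemon]
  27. access peach: HIT. Cache (LRU->MRU): [cow lemon peach]
  28. access cow: HIT. Cache (LRU->MRU): [lemon peach cow]
  29. access cow: HIT. Cache (LRU->MRU): [lemon peach cow]
  30. access lemon: HIT. Cache (LRU->MRU): [peach cow lemon]
  31. access cow: HIT. Cache (LRU->MRU): [peach lemon cow]
  32. access peach: HIT. Cache (LRU->MRU): [lemon cow peach]
Total: 25 hits, 7 misses, 4 evictions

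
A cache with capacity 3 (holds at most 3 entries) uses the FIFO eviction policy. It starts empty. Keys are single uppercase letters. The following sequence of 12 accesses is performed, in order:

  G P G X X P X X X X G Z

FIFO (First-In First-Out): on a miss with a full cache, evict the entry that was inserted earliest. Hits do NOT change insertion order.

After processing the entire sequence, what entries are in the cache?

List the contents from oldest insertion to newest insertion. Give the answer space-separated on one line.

FIFO simulation (capacity=3):
  1. access G: MISS. Cache (old->new): [G]
  2. access P: MISS. Cache (old->new): [G P]
  3. access G: HIT. Cache (old->new): [G P]
  4. access X: MISS. Cache (old->new): [G P X]
  5. access X: HIT. Cache (old->new): [G P X]
  6. access P: HIT. Cache (old->new): [G P X]
  7. access X: HIT. Cache (old->new): [G P X]
  8. access X: HIT. Cache (old->new): [G P X]
  9. access X: HIT. Cache (old->new): [G P X]
  10. access X: HIT. Cache (old->new): [G P X]
  11. access G: HIT. Cache (old->new): [G P X]
  12. access Z: MISS, evict G. Cache (old->new): [P X Z]
Total: 8 hits, 4 misses, 1 evictions

Answer: P X Z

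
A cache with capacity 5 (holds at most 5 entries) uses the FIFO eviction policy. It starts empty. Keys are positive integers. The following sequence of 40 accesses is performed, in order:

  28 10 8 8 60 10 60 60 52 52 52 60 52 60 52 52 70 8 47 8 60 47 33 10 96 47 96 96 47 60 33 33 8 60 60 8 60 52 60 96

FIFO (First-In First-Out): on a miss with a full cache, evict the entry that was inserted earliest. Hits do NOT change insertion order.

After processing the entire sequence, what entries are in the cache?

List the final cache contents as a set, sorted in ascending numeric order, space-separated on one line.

FIFO simulation (capacity=5):
  1. access 28: MISS. Cache (old->new): [28]
  2. access 10: MISS. Cache (old->new): [28 10]
  3. access 8: MISS. Cache (old->new): [28 10 8]
  4. access 8: HIT. Cache (old->new): [28 10 8]
  5. access 60: MISS. Cache (old->new): [28 10 8 60]
  6. access 10: HIT. Cache (old->new): [28 10 8 60]
  7. access 60: HIT. Cache (old->new): [28 10 8 60]
  8. access 60: HIT. Cache (old->new): [28 10 8 60]
  9. access 52: MISS. Cache (old->new): [28 10 8 60 52]
  10. access 52: HIT. Cache (old->new): [28 10 8 60 52]
  11. access 52: HIT. Cache (old->new): [28 10 8 60 52]
  12. access 60: HIT. Cache (old->new): [28 10 8 60 52]
  13. access 52: HIT. Cache (old->new): [28 10 8 60 52]
  14. access 60: HIT. Cache (old->new): [28 10 8 60 52]
  15. access 52: HIT. Cache (old->new): [28 10 8 60 52]
  16. access 52: HIT. Cache (old->new): [28 10 8 60 52]
  17. access 70: MISS, evict 28. Cache (old->new): [10 8 60 52 70]
  18. access 8: HIT. Cache (old->new): [10 8 60 52 70]
  19. access 47: MISS, evict 10. Cache (old->new): [8 60 52 70 47]
  20. access 8: HIT. Cache (old->new): [8 60 52 70 47]
  21. access 60: HIT. Cache (old->new): [8 60 52 70 47]
  22. access 47: HIT. Cache (old->new): [8 60 52 70 47]
  23. access 33: MISS, evict 8. Cache (old->new): [60 52 70 47 33]
  24. access 10: MISS, evict 60. Cache (old->new): [52 70 47 33 10]
  25. access 96: MISS, evict 52. Cache (old->new): [70 47 33 10 96]
  26. access 47: HIT. Cache (old->new): [70 47 33 10 96]
  27. access 96: HIT. Cache (old->new): [70 47 33 10 96]
  28. access 96: HIT. Cache (old->new): [70 47 33 10 96]
  29. access 47: HIT. Cache (old->new): [70 47 33 10 96]
  30. access 60: MISS, evict 70. Cache (old->new): [47 33 10 96 60]
  31. access 33: HIT. Cache (old->new): [47 33 10 96 60]
  32. access 33: HIT. Cache (old->new): [47 33 10 96 60]
  33. access 8: MISS, evict 47. Cache (old->new): [33 10 96 60 8]
  34. access 60: HIT. Cache (old->new): [33 10 96 60 8]
  35. access 60: HIT. Cache (old->new): [33 10 96 60 8]
  36. access 8: HIT. Cache (old->new): [33 10 96 60 8]
  37. access 60: HIT. Cache (old->new): [33 10 96 60 8]
  38. access 52: MISS, evict 33. Cache (old->new): [10 96 60 8 52]
  39. access 60: HIT. Cache (old->new): [10 96 60 8 52]
  40. access 96: HIT. Cache (old->new): [10 96 60 8 52]
Total: 27 hits, 13 misses, 8 evictions

Answer: 8 10 52 60 96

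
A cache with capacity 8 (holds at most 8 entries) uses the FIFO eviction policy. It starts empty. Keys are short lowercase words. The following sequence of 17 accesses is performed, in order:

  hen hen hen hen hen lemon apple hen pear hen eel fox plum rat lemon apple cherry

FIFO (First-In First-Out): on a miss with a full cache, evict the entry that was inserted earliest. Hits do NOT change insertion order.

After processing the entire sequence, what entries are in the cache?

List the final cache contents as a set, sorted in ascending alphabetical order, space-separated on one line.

Answer: apple cherry eel fox lemon pear plum rat

Derivation:
FIFO simulation (capacity=8):
  1. access hen: MISS. Cache (old->new): [hen]
  2. access hen: HIT. Cache (old->new): [hen]
  3. access hen: HIT. Cache (old->new): [hen]
  4. access hen: HIT. Cache (old->new): [hen]
  5. access hen: HIT. Cache (old->new): [hen]
  6. access lemon: MISS. Cache (old->new): [hen lemon]
  7. access apple: MISS. Cache (old->new): [hen lemon apple]
  8. access hen: HIT. Cache (old->new): [hen lemon apple]
  9. access pear: MISS. Cache (old->new): [hen lemon apple pear]
  10. access hen: HIT. Cache (old->new): [hen lemon apple pear]
  11. access eel: MISS. Cache (old->new): [hen lemon apple pear eel]
  12. access fox: MISS. Cache (old->new): [hen lemon apple pear eel fox]
  13. access plum: MISS. Cache (old->new): [hen lemon apple pear eel fox plum]
  14. access rat: MISS. Cache (old->new): [hen lemon apple pear eel fox plum rat]
  15. access lemon: HIT. Cache (old->new): [hen lemon apple pear eel fox plum rat]
  16. access apple: HIT. Cache (old->new): [hen lemon apple pear eel fox plum rat]
  17. access cherry: MISS, evict hen. Cache (old->new): [lemon apple pear eel fox plum rat cherry]
Total: 8 hits, 9 misses, 1 evictions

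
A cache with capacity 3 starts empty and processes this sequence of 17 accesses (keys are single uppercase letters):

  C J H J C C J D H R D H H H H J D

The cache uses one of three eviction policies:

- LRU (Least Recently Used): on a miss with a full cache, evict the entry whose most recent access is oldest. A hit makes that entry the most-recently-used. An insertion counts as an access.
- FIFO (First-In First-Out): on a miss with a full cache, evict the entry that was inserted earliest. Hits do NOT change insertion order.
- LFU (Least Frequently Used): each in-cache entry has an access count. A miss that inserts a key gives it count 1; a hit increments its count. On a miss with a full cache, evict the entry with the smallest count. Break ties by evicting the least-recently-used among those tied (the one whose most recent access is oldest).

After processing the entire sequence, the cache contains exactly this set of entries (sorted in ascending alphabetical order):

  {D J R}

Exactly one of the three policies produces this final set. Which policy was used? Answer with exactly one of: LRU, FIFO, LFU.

Simulating under each policy and comparing final sets:
  LRU: final set = {D H J} -> differs
  FIFO: final set = {D J R} -> MATCHES target
  LFU: final set = {D H J} -> differs
Only FIFO produces the target set.

Answer: FIFO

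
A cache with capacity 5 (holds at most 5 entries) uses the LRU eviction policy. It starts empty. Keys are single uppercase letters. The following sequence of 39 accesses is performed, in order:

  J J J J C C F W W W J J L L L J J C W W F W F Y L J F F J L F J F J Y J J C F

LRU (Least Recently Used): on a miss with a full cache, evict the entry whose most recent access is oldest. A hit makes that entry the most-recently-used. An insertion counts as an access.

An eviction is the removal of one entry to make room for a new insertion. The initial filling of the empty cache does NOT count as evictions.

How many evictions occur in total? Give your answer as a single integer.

LRU simulation (capacity=5):
  1. access J: MISS. Cache (LRU->MRU): [J]
  2. access J: HIT. Cache (LRU->MRU): [J]
  3. access J: HIT. Cache (LRU->MRU): [J]
  4. access J: HIT. Cache (LRU->MRU): [J]
  5. access C: MISS. Cache (LRU->MRU): [J C]
  6. access C: HIT. Cache (LRU->MRU): [J C]
  7. access F: MISS. Cache (LRU->MRU): [J C F]
  8. access W: MISS. Cache (LRU->MRU): [J C F W]
  9. access W: HIT. Cache (LRU->MRU): [J C F W]
  10. access W: HIT. Cache (LRU->MRU): [J C F W]
  11. access J: HIT. Cache (LRU->MRU): [C F W J]
  12. access J: HIT. Cache (LRU->MRU): [C F W J]
  13. access L: MISS. Cache (LRU->MRU): [C F W J L]
  14. access L: HIT. Cache (LRU->MRU): [C F W J L]
  15. access L: HIT. Cache (LRU->MRU): [C F W J L]
  16. access J: HIT. Cache (LRU->MRU): [C F W L J]
  17. access J: HIT. Cache (LRU->MRU): [C F W L J]
  18. access C: HIT. Cache (LRU->MRU): [F W L J C]
  19. access W: HIT. Cache (LRU->MRU): [F L J C W]
  20. access W: HIT. Cache (LRU->MRU): [F L J C W]
  21. access F: HIT. Cache (LRU->MRU): [L J C W F]
  22. access W: HIT. Cache (LRU->MRU): [L J C F W]
  23. access F: HIT. Cache (LRU->MRU): [L J C W F]
  24. access Y: MISS, evict L. Cache (LRU->MRU): [J C W F Y]
  25. access L: MISS, evict J. Cache (LRU->MRU): [C W F Y L]
  26. access J: MISS, evict C. Cache (LRU->MRU): [W F Y L J]
  27. access F: HIT. Cache (LRU->MRU): [W Y L J F]
  28. access F: HIT. Cache (LRU->MRU): [W Y L J F]
  29. access J: HIT. Cache (LRU->MRU): [W Y L F J]
  30. access L: HIT. Cache (LRU->MRU): [W Y F J L]
  31. access F: HIT. Cache (LRU->MRU): [W Y J L F]
  32. access J: HIT. Cache (LRU->MRU): [W Y L F J]
  33. access F: HIT. Cache (LRU->MRU): [W Y L J F]
  34. access J: HIT. Cache (LRU->MRU): [W Y L F J]
  35. access Y: HIT. Cache (LRU->MRU): [W L F J Y]
  36. access J: HIT. Cache (LRU->MRU): [W L F Y J]
  37. access J: HIT. Cache (LRU->MRU): [W L F Y J]
  38. access C: MISS, evict W. Cache (LRU->MRU): [L F Y J C]
  39. access F: HIT. Cache (LRU->MRU): [L Y J C F]
Total: 30 hits, 9 misses, 4 evictions

Answer: 4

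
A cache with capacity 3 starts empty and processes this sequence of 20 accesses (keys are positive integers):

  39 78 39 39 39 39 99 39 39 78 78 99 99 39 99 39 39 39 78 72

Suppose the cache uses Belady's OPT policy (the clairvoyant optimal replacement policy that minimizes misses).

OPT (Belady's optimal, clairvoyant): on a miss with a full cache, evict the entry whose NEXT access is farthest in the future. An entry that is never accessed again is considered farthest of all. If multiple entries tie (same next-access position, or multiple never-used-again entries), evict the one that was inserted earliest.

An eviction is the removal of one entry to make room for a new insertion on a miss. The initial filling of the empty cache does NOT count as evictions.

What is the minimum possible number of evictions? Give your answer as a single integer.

Answer: 1

Derivation:
OPT (Belady) simulation (capacity=3):
  1. access 39: MISS. Cache: [39]
  2. access 78: MISS. Cache: [39 78]
  3. access 39: HIT. Next use of 39: step 4. Cache: [39 78]
  4. access 39: HIT. Next use of 39: step 5. Cache: [39 78]
  5. access 39: HIT. Next use of 39: step 6. Cache: [39 78]
  6. access 39: HIT. Next use of 39: step 8. Cache: [39 78]
  7. access 99: MISS. Cache: [39 78 99]
  8. access 39: HIT. Next use of 39: step 9. Cache: [39 78 99]
  9. access 39: HIT. Next use of 39: step 14. Cache: [39 78 99]
  10. access 78: HIT. Next use of 78: step 11. Cache: [39 78 99]
  11. access 78: HIT. Next use of 78: step 19. Cache: [39 78 99]
  12. access 99: HIT. Next use of 99: step 13. Cache: [39 78 99]
  13. access 99: HIT. Next use of 99: step 15. Cache: [39 78 99]
  14. access 39: HIT. Next use of 39: step 16. Cache: [39 78 99]
  15. access 99: HIT. Next use of 99: never. Cache: [39 78 99]
  16. access 39: HIT. Next use of 39: step 17. Cache: [39 78 99]
  17. access 39: HIT. Next use of 39: step 18. Cache: [39 78 99]
  18. access 39: HIT. Next use of 39: never. Cache: [39 78 99]
  19. access 78: HIT. Next use of 78: never. Cache: [39 78 99]
  20. access 72: MISS, evict 39 (next use: never). Cache: [78 99 72]
Total: 16 hits, 4 misses, 1 evictions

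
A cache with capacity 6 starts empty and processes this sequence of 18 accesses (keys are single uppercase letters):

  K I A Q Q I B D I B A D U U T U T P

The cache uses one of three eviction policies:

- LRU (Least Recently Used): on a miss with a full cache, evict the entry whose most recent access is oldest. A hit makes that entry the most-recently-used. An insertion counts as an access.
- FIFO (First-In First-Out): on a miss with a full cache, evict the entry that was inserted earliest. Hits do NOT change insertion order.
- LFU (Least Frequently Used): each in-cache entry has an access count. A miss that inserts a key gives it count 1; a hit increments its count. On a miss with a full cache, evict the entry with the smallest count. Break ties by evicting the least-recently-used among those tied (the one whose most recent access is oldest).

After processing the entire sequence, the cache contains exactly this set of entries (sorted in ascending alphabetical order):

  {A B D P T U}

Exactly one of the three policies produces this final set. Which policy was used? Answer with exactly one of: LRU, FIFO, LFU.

Answer: LRU

Derivation:
Simulating under each policy and comparing final sets:
  LRU: final set = {A B D P T U} -> MATCHES target
  FIFO: final set = {B D P Q T U} -> differs
  LFU: final set = {A D I P T U} -> differs
Only LRU produces the target set.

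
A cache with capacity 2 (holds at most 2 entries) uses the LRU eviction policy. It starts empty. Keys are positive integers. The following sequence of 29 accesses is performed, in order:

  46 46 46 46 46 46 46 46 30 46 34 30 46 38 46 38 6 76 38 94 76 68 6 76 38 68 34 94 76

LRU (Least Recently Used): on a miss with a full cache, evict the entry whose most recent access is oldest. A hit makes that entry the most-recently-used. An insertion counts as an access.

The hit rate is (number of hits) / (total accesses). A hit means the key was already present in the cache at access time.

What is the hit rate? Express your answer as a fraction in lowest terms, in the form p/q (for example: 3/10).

Answer: 10/29

Derivation:
LRU simulation (capacity=2):
  1. access 46: MISS. Cache (LRU->MRU): [46]
  2. access 46: HIT. Cache (LRU->MRU): [46]
  3. access 46: HIT. Cache (LRU->MRU): [46]
  4. access 46: HIT. Cache (LRU->MRU): [46]
  5. access 46: HIT. Cache (LRU->MRU): [46]
  6. access 46: HIT. Cache (LRU->MRU): [46]
  7. access 46: HIT. Cache (LRU->MRU): [46]
  8. access 46: HIT. Cache (LRU->MRU): [46]
  9. access 30: MISS. Cache (LRU->MRU): [46 30]
  10. access 46: HIT. Cache (LRU->MRU): [30 46]
  11. access 34: MISS, evict 30. Cache (LRU->MRU): [46 34]
  12. access 30: MISS, evict 46. Cache (LRU->MRU): [34 30]
  13. access 46: MISS, evict 34. Cache (LRU->MRU): [30 46]
  14. access 38: MISS, evict 30. Cache (LRU->MRU): [46 38]
  15. access 46: HIT. Cache (LRU->MRU): [38 46]
  16. access 38: HIT. Cache (LRU->MRU): [46 38]
  17. access 6: MISS, evict 46. Cache (LRU->MRU): [38 6]
  18. access 76: MISS, evict 38. Cache (LRU->MRU): [6 76]
  19. access 38: MISS, evict 6. Cache (LRU->MRU): [76 38]
  20. access 94: MISS, evict 76. Cache (LRU->MRU): [38 94]
  21. access 76: MISS, evict 38. Cache (LRU->MRU): [94 76]
  22. access 68: MISS, evict 94. Cache (LRU->MRU): [76 68]
  23. access 6: MISS, evict 76. Cache (LRU->MRU): [68 6]
  24. access 76: MISS, evict 68. Cache (LRU->MRU): [6 76]
  25. access 38: MISS, evict 6. Cache (LRU->MRU): [76 38]
  26. access 68: MISS, evict 76. Cache (LRU->MRU): [38 68]
  27. access 34: MISS, evict 38. Cache (LRU->MRU): [68 34]
  28. access 94: MISS, evict 68. Cache (LRU->MRU): [34 94]
  29. access 76: MISS, evict 34. Cache (LRU->MRU): [94 76]
Total: 10 hits, 19 misses, 17 evictions

Hit rate = 10/29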